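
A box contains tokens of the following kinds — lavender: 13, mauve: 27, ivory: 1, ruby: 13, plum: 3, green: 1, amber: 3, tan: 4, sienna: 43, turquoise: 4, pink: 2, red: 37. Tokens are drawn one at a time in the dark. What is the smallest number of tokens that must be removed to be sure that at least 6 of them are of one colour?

44

By the pigeonhole principle, the 12 colours are the holes; the tokens drawn are the pigeons.
To avoid 6 of any one colour, the worst case takes at most 5 of each colour, or every token of a colour that has fewer than 5.
That gives 5 + 5 + 1 + 5 + 3 + 1 + 3 + 4 + 5 + 4 + 2 + 5 = 43 tokens with no colour reaching 6.
The next token forces some colour to 6, so 43 + 1 = 44.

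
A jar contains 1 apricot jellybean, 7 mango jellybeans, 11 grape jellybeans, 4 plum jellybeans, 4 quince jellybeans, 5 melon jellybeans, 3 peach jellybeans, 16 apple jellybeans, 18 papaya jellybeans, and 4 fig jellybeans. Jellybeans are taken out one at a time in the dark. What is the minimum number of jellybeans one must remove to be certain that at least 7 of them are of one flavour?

An adversary could hand out at most 6 jellybeans per flavour (6 flavours run out sooner): 1 + 6 + 6 + 4 + 4 + 5 + 3 + 6 + 6 + 4 = 45 jellybeans and still no flavour has 7.
By pigeonhole, one more jellybean lands in a flavour already at 6, so 46 draws are enough and 45 are not.

46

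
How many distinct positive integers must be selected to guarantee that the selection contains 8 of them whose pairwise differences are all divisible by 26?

Integers whose pairwise differences are multiples of 26 are exactly those sharing a remainder mod 26. Pigeonhole: the 26 residue classes mod 26 are the pigeonholes.
With 182 integers one could put 7 in each residue class and have no class reach 8.
The 183rd integer pushes some class to 8, so 26·7 + 1 = 183.

183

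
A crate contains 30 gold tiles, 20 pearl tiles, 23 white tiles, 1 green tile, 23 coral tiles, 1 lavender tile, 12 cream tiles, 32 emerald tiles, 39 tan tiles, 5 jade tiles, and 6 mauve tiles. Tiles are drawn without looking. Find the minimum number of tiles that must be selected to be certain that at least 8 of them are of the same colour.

Pigeonhole: put each drawn tile into a box by colour. The largest draw with every box below 8 takes min(count, 7) from each colour; colours with fewer than 7 contribute all they have.
Σ min(cᵢ, 7) = 7 + 7 + 7 + 1 + 7 + 1 + 7 + 7 + 7 + 5 + 6 = 62.
Draw number 62 + 1 = 63 must push one box to 8.

63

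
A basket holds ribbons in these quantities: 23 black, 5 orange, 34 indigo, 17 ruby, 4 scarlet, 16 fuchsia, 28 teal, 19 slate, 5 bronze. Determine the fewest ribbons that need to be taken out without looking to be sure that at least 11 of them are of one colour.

75

By pigeonhole, the 9 colours are the holes; the ribbons drawn are the pigeons.
To avoid 11 of any one colour, the worst case takes at most 10 of each colour, or every ribbon of a colour that has fewer than 10.
That gives 10 + 5 + 10 + 10 + 4 + 10 + 10 + 10 + 5 = 74 ribbons with no colour reaching 11.
The next ribbon forces some colour to 11, so 74 + 1 = 75.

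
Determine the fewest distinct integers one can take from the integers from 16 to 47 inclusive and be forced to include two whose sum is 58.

A set avoiding the sum 58 can contain at most one of each pair {x, 58−x}, plus the 6 elements whose complement lies outside the range or equal to its own complement.
The integers 29, …, 47 (19 of them) are such a set: any two sum to at least 29+30 = 59 > 58.
By the pigeonhole principle, any 20th integer completes one of the 13 pairs, so 20 choices force a sum of 58.

20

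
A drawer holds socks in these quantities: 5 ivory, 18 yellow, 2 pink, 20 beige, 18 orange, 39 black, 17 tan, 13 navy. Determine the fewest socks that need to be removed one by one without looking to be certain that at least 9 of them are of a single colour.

56

By pigeonhole, put each drawn sock into a box by colour. The largest draw with every box below 9 takes min(count, 8) from each colour; colours with fewer than 8 contribute all they have.
Σ min(cᵢ, 8) = 5 + 8 + 2 + 8 + 8 + 8 + 8 + 8 = 55.
Draw number 55 + 1 = 56 must push one box to 9.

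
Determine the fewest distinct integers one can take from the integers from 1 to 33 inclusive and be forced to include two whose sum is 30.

20

Group the elements by complementary pair {x, 30−x}: {1,29}, {2,28}, {3,27}, …, giving 14 two-element pairs, the single value 15 (it cannot pair with itself since the integers are distinct), and 4 integers whose partner 30−x falls outside [1,33].
Pigeonhole: treating each of those 19 groups as a pigeonhole, one can pick one integer per group — 19 integers — with no two summing to 30.
The 20th integer lands in an occupied pair, forcing a sum of 30.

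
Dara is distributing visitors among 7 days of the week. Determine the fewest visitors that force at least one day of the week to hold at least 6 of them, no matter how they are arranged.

36

With 35 visitors one could put exactly 5 in each of the 7 days of the week, and no day of the week would reach 6.
By the pigeonhole principle, one more visitor must land in a day of the week that already has 5, giving it 6.
So 7 × 5 + 1 = 36 visitors are required.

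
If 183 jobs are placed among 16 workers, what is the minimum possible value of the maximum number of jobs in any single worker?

12

By pigeonhole, the 16 workers are the holes and the 183 jobs are the pigeons.
If every worker held at most 11 jobs, the total would be at most 16 × 11 = 176, which is less than 183.
So some worker holds at least ⌈183/16⌉ = 12 jobs.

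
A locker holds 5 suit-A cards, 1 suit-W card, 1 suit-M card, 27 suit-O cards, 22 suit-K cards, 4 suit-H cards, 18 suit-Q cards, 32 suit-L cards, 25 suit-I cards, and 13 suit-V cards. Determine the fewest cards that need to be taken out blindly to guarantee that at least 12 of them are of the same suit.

78

An adversary could hand out at most 11 cards per suit (4 suits run out sooner): 5 + 1 + 1 + 11 + 11 + 4 + 11 + 11 + 11 + 11 = 77 cards and still no suit has 12.
One more card lands in a suit already at 11, so 78 draws are enough and 77 are not.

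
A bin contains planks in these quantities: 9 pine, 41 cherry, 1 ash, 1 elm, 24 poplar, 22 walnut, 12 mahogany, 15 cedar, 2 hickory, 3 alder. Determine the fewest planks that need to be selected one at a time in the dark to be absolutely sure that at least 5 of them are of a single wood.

An adversary could hand out at most 4 planks per wood (4 woods run out sooner): 4 + 4 + 1 + 1 + 4 + 4 + 4 + 4 + 2 + 3 = 31 planks and still no wood has 5.
By pigeonhole, one more plank lands in a wood already at 4, so 32 draws are enough and 31 are not.

32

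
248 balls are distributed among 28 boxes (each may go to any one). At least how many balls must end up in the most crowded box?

The 28 boxes are the holes and the 248 balls are the pigeons.
If every box held at most 8 balls, the total would be at most 28 × 8 = 224, which is less than 248.
So some box holds at least ⌈248/28⌉ = 9 balls.

9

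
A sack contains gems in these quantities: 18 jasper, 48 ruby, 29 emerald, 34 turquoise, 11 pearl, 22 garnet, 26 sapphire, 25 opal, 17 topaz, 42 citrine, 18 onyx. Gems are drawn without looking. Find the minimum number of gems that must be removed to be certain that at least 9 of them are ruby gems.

251

In the worst case for collecting ruby gems, every non-ruby gem comes out first.
There are 18 + 29 + 34 + 11 + 22 + 26 + 25 + 17 + 42 + 18 = 242 non-ruby gems altogether.
After those, each further gem must be ruby, so 242 + 9 = 251 draws guarantee 9 ruby gems.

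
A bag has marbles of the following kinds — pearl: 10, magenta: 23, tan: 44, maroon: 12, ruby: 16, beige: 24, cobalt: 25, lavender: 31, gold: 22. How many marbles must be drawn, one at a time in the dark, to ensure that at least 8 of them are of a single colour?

64

The 9 colours are the holes; the marbles drawn are the pigeons.
To avoid 8 of any one colour, the worst case takes at most 7 of each colour.
That gives 7 + 7 + 7 + 7 + 7 + 7 + 7 + 7 + 7 = 63 marbles with no colour reaching 8.
The next marble forces some colour to 8, so 63 + 1 = 64.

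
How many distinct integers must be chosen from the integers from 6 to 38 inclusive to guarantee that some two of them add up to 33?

A set avoiding the sum 33 can contain at most one of each pair {x, 33−x}, plus the 11 elements whose complement lies outside the range.
The integers 17, …, 38 (22 of them) are such a set: any two sum to at least 17+18 = 35 > 33.
Any 23rd integer completes one of the 11 pairs, so 23 choices force a sum of 33.

23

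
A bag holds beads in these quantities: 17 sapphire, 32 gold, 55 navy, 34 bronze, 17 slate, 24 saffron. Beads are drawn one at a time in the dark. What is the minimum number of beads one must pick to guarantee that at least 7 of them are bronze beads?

In the worst case for collecting bronze beads, every non-bronze bead comes out first.
There are 17 + 32 + 55 + 17 + 24 = 145 non-bronze beads altogether.
After those, each further bead must be bronze, so 145 + 7 = 152 draws guarantee 7 bronze beads.

152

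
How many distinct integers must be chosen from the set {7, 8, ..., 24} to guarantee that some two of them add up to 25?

13

A set avoiding the sum 25 can contain at most one of each pair {x, 25−x}, plus the 6 elements whose complement lies outside the range.
The integers 13, …, 24 (12 of them) are such a set: any two sum to at least 13+14 = 27 > 25.
Pigeonhole: any 13th integer completes one of the 6 pairs, so 13 choices force a sum of 25.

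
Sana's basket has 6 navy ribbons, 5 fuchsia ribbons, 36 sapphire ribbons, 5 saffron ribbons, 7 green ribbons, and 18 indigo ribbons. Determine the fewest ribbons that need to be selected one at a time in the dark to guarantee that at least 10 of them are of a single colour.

42

The 6 colours are the holes; the ribbons drawn are the pigeons.
To avoid 10 of any one colour, the worst case takes at most 9 of each colour, or every ribbon of a colour that has fewer than 9.
That gives 6 + 5 + 9 + 5 + 7 + 9 = 41 ribbons with no colour reaching 10.
The next ribbon forces some colour to 10, so 41 + 1 = 42.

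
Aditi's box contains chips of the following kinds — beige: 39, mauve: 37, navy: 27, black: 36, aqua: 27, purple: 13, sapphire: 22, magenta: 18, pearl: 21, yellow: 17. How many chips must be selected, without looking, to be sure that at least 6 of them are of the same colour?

51

An adversary could hand out at most 5 chips per colour: 5 + 5 + 5 + 5 + 5 + 5 + 5 + 5 + 5 + 5 = 50 chips and still no colour has 6.
By pigeonhole, one more chip lands in a colour already at 5, so 51 draws are enough and 50 are not.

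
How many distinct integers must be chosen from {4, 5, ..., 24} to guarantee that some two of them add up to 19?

Two chosen integers sum to 19 exactly when both halves of some pair {x, 19−x} with 4 ≤ x ≤ 19−x ≤ 15 are chosen — 6 such pairs.
The remaining 9 elements (those with no distinct partner in range) can never complete a 19-sum, so the worst case takes all of them and one from each pair: 9 + 6 = 15.
The 16th integer has to be the second member of some pair, so 15 + 1 = 16.

16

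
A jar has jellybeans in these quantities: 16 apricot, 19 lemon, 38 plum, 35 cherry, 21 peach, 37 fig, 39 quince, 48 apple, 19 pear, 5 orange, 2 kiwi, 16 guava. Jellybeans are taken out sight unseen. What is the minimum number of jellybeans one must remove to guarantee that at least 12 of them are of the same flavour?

118

Put each drawn jellybean into a box by flavour. The largest draw with every box below 12 takes min(count, 11) from each flavour; flavours with fewer than 11 contribute all they have.
Σ min(cᵢ, 11) = 11 + 11 + 11 + 11 + 11 + 11 + 11 + 11 + 11 + 5 + 2 + 11 = 117.
Draw number 117 + 1 = 118 must push one box to 12.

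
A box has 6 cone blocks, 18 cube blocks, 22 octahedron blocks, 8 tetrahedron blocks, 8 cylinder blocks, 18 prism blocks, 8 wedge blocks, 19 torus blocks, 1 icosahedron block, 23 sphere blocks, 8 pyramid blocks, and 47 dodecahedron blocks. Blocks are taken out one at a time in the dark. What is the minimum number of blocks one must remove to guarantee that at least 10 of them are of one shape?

94

An adversary could hand out at most 9 blocks per shape (6 shapes run out sooner): 6 + 9 + 9 + 8 + 8 + 9 + 8 + 9 + 1 + 9 + 8 + 9 = 93 blocks and still no shape has 10.
Pigeonhole: one more block lands in a shape already at 9, so 94 draws are enough and 93 are not.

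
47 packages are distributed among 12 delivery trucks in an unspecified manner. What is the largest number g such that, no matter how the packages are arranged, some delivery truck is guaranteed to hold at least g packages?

4

By the pigeonhole principle, the 12 delivery trucks are the holes and the 47 packages are the pigeons.
If every delivery truck held at most 3 packages, the total would be at most 12 × 3 = 36, which is less than 47.
So some delivery truck holds at least ⌈47/12⌉ = 4 packages.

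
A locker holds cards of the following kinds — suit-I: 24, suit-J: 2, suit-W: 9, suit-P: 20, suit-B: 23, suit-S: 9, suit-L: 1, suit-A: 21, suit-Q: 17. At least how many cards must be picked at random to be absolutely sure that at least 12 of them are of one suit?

77

Put each drawn card into a box by suit. The largest draw with every box below 12 takes min(count, 11) from each suit; suits with fewer than 11 contribute all they have.
Σ min(cᵢ, 11) = 11 + 2 + 9 + 11 + 11 + 9 + 1 + 11 + 11 = 76.
Draw number 76 + 1 = 77 must push one box to 12.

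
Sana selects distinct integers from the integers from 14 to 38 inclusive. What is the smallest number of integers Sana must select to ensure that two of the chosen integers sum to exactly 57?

Group the elements by complementary pair {x, 57−x}: {19,38}, {20,37}, {21,36}, …, giving 10 two-element pairs and 5 integers whose partner 57−x falls outside [14,38].
By the pigeonhole principle, treating each of those 15 groups as a pigeonhole, one can pick one integer per group — 15 integers — with no two summing to 57.
The 16th integer lands in an occupied pair, forcing a sum of 57.

16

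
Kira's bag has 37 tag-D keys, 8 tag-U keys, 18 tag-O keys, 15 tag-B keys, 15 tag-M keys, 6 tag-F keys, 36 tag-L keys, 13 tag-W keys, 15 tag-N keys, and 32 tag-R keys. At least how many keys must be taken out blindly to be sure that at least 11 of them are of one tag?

By the pigeonhole principle, the 10 tags are the holes; the keys drawn are the pigeons.
To avoid 11 of any one tag, the worst case takes at most 10 of each tag, or every key of a tag that has fewer than 10.
That gives 10 + 8 + 10 + 10 + 10 + 6 + 10 + 10 + 10 + 10 = 94 keys with no tag reaching 11.
The next key forces some tag to 11, so 94 + 1 = 95.

95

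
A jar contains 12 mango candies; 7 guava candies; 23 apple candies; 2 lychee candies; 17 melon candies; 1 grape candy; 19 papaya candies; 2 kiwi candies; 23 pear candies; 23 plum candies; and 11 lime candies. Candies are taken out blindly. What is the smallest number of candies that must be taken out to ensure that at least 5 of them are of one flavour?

Pigeonhole: the 11 flavours are the holes; the candies drawn are the pigeons.
To avoid 5 of any one flavour, the worst case takes at most 4 of each flavour, or every candy of a flavour that has fewer than 4.
That gives 4 + 4 + 4 + 2 + 4 + 1 + 4 + 2 + 4 + 4 + 4 = 37 candies with no flavour reaching 5.
The next candy forces some flavour to 5, so 37 + 1 = 38.

38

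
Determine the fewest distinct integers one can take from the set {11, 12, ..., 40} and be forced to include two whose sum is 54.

18

Two chosen integers sum to 54 exactly when both halves of some pair {x, 54−x} with 14 ≤ x ≤ 54−x ≤ 40 are chosen — 13 such pairs.
The remaining 4 elements (those with no distinct partner in range) can never complete a 54-sum, so the worst case takes all of them and one from each pair: 4 + 13 = 17.
The 18th integer has to be the second member of some pair, so 17 + 1 = 18.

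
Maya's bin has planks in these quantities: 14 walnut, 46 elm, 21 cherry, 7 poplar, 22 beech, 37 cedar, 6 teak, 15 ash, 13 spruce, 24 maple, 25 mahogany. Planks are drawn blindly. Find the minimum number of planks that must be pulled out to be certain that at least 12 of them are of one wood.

By pigeonhole, put each drawn plank into a box by wood. The largest draw with every box below 12 takes min(count, 11) from each wood; woods with fewer than 11 contribute all they have.
Σ min(cᵢ, 11) = 11 + 11 + 11 + 7 + 11 + 11 + 6 + 11 + 11 + 11 + 11 = 112.
Draw number 112 + 1 = 113 must push one box to 12.

113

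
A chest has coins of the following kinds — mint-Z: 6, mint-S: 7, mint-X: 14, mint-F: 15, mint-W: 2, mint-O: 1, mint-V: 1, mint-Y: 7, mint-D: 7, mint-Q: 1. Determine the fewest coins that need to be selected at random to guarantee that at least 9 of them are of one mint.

Pigeonhole: the 10 mints are the holes; the coins drawn are the pigeons.
To avoid 9 of any one mint, the worst case takes at most 8 of each mint, or every coin of a mint that has fewer than 8.
That gives 6 + 7 + 8 + 8 + 2 + 1 + 1 + 7 + 7 + 1 = 48 coins with no mint reaching 9.
The next coin forces some mint to 9, so 48 + 1 = 49.

49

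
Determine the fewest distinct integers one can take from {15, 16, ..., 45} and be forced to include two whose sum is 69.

21

Group the elements by complementary pair {x, 69−x}: {24,45}, {25,44}, {26,43}, …, giving 11 two-element pairs and 9 integers whose partner 69−x falls outside [15,45].
By pigeonhole, treating each of those 20 groups as a pigeonhole, one can pick one integer per group — 20 integers — with no two summing to 69.
The 21st integer lands in an occupied pair, forcing a sum of 69.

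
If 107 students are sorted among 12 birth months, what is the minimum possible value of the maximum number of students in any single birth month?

9

Pigeonhole: the 12 birth months are the holes and the 107 students are the pigeons.
If every birth month held at most 8 students, the total would be at most 12 × 8 = 96, which is less than 107.
So some birth month holds at least ⌈107/12⌉ = 9 students.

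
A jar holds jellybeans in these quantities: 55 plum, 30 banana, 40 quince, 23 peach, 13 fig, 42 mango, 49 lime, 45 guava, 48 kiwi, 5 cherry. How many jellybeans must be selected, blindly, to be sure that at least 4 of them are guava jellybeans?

In the worst case for collecting guava jellybeans, every non-guava jellybean comes out first.
There are 55 + 30 + 40 + 23 + 13 + 42 + 49 + 48 + 5 = 305 non-guava jellybeans altogether.
After those, each further jellybean must be guava, so 305 + 4 = 309 draws guarantee 4 guava jellybeans.

309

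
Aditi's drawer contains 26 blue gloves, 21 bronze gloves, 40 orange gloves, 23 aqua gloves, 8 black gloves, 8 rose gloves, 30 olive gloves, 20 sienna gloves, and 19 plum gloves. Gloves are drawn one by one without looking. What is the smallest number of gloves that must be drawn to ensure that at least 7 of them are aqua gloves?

In the worst case for collecting aqua gloves, every non-aqua glove comes out first.
There are 26 + 21 + 40 + 8 + 8 + 30 + 20 + 19 = 172 non-aqua gloves altogether.
After those, each further glove must be aqua, so 172 + 7 = 179 draws guarantee 7 aqua gloves.

179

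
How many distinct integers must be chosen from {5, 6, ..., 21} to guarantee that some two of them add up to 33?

A set avoiding the sum 33 can contain at most one of each pair {x, 33−x}, plus the 7 elements whose complement lies outside the range.
The integers 5, …, 16 (12 of them) are such a set: any two sum to at least 5+6 = 11 and at most 15+16 = 31 < 33.
Any 13th integer completes one of the 5 pairs, so 13 choices force a sum of 33.

13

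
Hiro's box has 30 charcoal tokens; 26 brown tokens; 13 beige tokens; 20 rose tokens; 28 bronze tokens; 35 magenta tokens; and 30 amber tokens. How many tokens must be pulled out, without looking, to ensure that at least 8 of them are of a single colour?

By the pigeonhole principle, the 7 colours are the holes; the tokens drawn are the pigeons.
To avoid 8 of any one colour, the worst case takes at most 7 of each colour.
That gives 7 + 7 + 7 + 7 + 7 + 7 + 7 = 49 tokens with no colour reaching 8.
The next token forces some colour to 8, so 49 + 1 = 50.

50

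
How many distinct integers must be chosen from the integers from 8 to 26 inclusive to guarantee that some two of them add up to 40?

A set avoiding the sum 40 can contain at most one of each pair {x, 40−x}, plus the 7 elements whose complement lies outside the range or equal to its own complement.
The integers 8, …, 20 (13 of them) are such a set: any two sum to at least 8+9 = 17 and at most 19+20 = 39 < 40.
Any 14th integer completes one of the 6 pairs, so 14 choices force a sum of 40.

14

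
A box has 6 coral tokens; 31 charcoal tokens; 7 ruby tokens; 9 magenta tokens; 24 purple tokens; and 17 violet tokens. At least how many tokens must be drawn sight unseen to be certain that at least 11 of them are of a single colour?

Put each drawn token into a box by colour. The largest draw with every box below 11 takes min(count, 10) from each colour; colours with fewer than 10 contribute all they have.
Σ min(cᵢ, 10) = 6 + 10 + 7 + 9 + 10 + 10 = 52.
Draw number 52 + 1 = 53 must push one box to 11.

53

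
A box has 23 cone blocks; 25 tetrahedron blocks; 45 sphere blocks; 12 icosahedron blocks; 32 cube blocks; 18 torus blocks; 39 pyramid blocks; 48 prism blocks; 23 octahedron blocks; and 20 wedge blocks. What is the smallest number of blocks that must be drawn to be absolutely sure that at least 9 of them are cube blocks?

262

In the worst case for collecting cube blocks, every non-cube block comes out first.
There are 23 + 25 + 45 + 12 + 18 + 39 + 48 + 23 + 20 = 253 non-cube blocks altogether.
After those, each further block must be cube, so 253 + 9 = 262 draws guarantee 9 cube blocks.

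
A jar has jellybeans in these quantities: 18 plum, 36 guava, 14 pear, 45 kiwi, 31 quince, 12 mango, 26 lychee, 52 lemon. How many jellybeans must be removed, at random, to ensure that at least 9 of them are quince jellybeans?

In the worst case for collecting quince jellybeans, every non-quince jellybean comes out first.
There are 18 + 36 + 14 + 45 + 12 + 26 + 52 = 203 non-quince jellybeans altogether.
After those, each further jellybean must be quince, so 203 + 9 = 212 draws guarantee 9 quince jellybeans.

212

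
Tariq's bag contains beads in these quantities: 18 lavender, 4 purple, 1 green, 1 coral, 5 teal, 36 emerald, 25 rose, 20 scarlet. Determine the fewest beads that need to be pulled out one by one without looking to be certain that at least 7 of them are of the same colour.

Put each drawn bead into a box by colour. The largest draw with every box below 7 takes min(count, 6) from each colour; colours with fewer than 6 contribute all they have.
Σ min(cᵢ, 6) = 6 + 4 + 1 + 1 + 5 + 6 + 6 + 6 = 35.
Draw number 35 + 1 = 36 must push one box to 7.

36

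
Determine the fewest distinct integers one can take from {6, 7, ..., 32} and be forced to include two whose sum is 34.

Two chosen integers sum to 34 exactly when both halves of some pair {x, 34−x} with 6 ≤ x ≤ 34−x ≤ 28 are chosen — 11 such pairs.
The remaining 5 elements (those with no distinct partner in range) can never complete a 34-sum, so the worst case takes all of them and one from each pair: 5 + 11 = 16.
By pigeonhole, the 17th integer has to be the second member of some pair, so 16 + 1 = 17.

17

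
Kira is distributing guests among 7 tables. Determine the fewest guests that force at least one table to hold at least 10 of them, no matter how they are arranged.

With 63 guests one could put exactly 9 in each of the 7 tables, and no table would reach 10.
By pigeonhole, one more guest must land in a table that already has 9, giving it 10.
So 7 × 9 + 1 = 64 guests are required.

64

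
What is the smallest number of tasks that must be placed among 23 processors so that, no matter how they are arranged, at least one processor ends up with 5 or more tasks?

With 92 tasks one could put exactly 4 in each of the 23 processors, and no processor would reach 5.
One more task must land in a processor that already has 4, giving it 5.
So 23 × 4 + 1 = 93 tasks are required.

93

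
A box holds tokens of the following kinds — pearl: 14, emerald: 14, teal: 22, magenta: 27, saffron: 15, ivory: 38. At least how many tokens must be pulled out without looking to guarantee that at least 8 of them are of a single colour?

43

By the pigeonhole principle, the 6 colours are the holes; the tokens drawn are the pigeons.
To avoid 8 of any one colour, the worst case takes at most 7 of each colour.
That gives 7 + 7 + 7 + 7 + 7 + 7 = 42 tokens with no colour reaching 8.
The next token forces some colour to 8, so 42 + 1 = 43.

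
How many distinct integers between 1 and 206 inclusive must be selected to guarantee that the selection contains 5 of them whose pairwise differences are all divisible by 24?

Integers whose pairwise differences are multiples of 24 are exactly those sharing a remainder mod 24. Pigeonhole: the 24 residue classes mod 24 are the pigeonholes.
With 96 integers one could put 4 in each residue class and have no class reach 5.
The 97th integer pushes some class to 5, so 24·4 + 1 = 97.

97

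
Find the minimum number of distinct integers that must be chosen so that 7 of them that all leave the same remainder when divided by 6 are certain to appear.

37

The 6 residue classes mod 6 are the pigeonholes.
With 36 integers one could put 6 in each residue class and have no class reach 7.
The 37th integer pushes some class to 7, so 6·6 + 1 = 37.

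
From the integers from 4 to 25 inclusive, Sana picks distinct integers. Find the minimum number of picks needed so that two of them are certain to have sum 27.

13

Group the elements by complementary pair {x, 27−x}: {4,23}, {5,22}, {6,21}, …, giving 10 two-element pairs and 2 integers whose partner 27−x falls outside [4,25].
By pigeonhole, treating each of those 12 groups as a pigeonhole, one can pick one integer per group — 12 integers — with no two summing to 27.
The 13th integer lands in an occupied pair, forcing a sum of 27.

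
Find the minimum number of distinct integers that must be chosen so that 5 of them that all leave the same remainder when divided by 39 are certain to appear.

The 39 residue classes mod 39 are the pigeonholes.
With 156 integers one could put 4 in each residue class and have no class reach 5.
The 157th integer pushes some class to 5, so 39·4 + 1 = 157.

157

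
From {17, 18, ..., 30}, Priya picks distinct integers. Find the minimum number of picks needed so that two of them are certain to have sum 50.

10

Two chosen integers sum to 50 exactly when both halves of some pair {x, 50−x} with 20 ≤ x ≤ 50−x ≤ 30 are chosen — 5 such pairs.
The remaining 4 elements (those with no distinct partner in range) can never complete a 50-sum, so the worst case takes all of them and one from each pair: 4 + 5 = 9.
The 10th integer has to be the second member of some pair, so 9 + 1 = 10.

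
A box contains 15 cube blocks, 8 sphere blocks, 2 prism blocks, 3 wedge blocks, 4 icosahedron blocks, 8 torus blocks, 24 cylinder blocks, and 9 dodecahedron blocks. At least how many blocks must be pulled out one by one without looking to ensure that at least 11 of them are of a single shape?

55

An adversary could hand out at most 10 blocks per shape (6 shapes run out sooner): 10 + 8 + 2 + 3 + 4 + 8 + 10 + 9 = 54 blocks and still no shape has 11.
One more block lands in a shape already at 10, so 55 draws are enough and 54 are not.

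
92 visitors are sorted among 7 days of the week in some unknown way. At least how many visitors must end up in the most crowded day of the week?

By pigeonhole, the 7 days of the week are the holes and the 92 visitors are the pigeons.
If every day of the week held at most 13 visitors, the total would be at most 7 × 13 = 91, which is less than 92.
So some day of the week holds at least ⌈92/7⌉ = 14 visitors.

14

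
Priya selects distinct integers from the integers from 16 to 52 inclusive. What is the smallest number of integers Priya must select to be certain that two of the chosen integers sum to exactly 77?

Group the elements by complementary pair {x, 77−x}: {25,52}, {26,51}, {27,50}, …, giving 14 two-element pairs and 9 integers whose partner 77−x falls outside [16,52].
By pigeonhole, treating each of those 23 groups as a pigeonhole, one can pick one integer per group — 23 integers — with no two summing to 77.
The 24th integer lands in an occupied pair, forcing a sum of 77.

24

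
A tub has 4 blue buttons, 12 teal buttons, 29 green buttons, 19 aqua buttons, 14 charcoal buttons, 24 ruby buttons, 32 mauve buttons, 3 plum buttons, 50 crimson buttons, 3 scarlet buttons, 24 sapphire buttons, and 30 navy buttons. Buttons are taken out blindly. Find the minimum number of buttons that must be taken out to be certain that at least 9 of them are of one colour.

83

The 12 colours are the holes; the buttons drawn are the pigeons.
To avoid 9 of any one colour, the worst case takes at most 8 of each colour, or every button of a colour that has fewer than 8.
That gives 4 + 8 + 8 + 8 + 8 + 8 + 8 + 3 + 8 + 3 + 8 + 8 = 82 buttons with no colour reaching 9.
The next button forces some colour to 9, so 82 + 1 = 83.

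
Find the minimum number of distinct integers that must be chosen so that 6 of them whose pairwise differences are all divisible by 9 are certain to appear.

Integers whose pairwise differences are multiples of 9 are exactly those sharing a remainder mod 9. The 9 residue classes mod 9 are the pigeonholes.
With 45 integers one could put 5 in each residue class and have no class reach 6.
The 46th integer pushes some class to 6, so 9·5 + 1 = 46.

46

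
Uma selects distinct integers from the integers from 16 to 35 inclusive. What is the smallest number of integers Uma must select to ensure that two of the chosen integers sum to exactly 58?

Group the elements by complementary pair {x, 58−x}: {23,35}, {24,34}, {25,33}, …, giving 6 two-element pairs, the single value 29 (it cannot pair with itself since the integers are distinct), and 7 integers whose partner 58−x falls outside [16,35].
Treating each of those 14 groups as a pigeonhole, one can pick one integer per group — 14 integers — with no two summing to 58.
The 15th integer lands in an occupied pair, forcing a sum of 58.

15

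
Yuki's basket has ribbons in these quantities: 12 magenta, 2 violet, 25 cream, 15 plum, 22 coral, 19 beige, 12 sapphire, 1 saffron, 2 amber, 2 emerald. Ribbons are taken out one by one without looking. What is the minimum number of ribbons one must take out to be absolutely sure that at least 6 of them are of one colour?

38

An adversary could hand out at most 5 ribbons per colour (4 colours run out sooner): 5 + 2 + 5 + 5 + 5 + 5 + 5 + 1 + 2 + 2 = 37 ribbons and still no colour has 6.
One more ribbon lands in a colour already at 5, so 38 draws are enough and 37 are not.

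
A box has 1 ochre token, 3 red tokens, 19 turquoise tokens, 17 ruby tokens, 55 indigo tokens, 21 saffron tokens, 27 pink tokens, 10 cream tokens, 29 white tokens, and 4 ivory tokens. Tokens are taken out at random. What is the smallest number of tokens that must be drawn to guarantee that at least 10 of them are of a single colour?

An adversary could hand out at most 9 tokens per colour (ochre, red, ivory run out sooner): 1 + 3 + 9 + 9 + 9 + 9 + 9 + 9 + 9 + 4 = 71 tokens and still no colour has 10.
One more token lands in a colour already at 9, so 72 draws are enough and 71 are not.

72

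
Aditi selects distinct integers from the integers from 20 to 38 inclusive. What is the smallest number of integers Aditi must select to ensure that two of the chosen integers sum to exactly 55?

12

Group the elements by complementary pair {x, 55−x}: {20,35}, {21,34}, {22,33}, …, giving 8 two-element pairs and 3 integers whose partner 55−x falls outside [20,38].
Treating each of those 11 groups as a pigeonhole, one can pick one integer per group — 11 integers — with no two summing to 55.
The 12th integer lands in an occupied pair, forcing a sum of 55.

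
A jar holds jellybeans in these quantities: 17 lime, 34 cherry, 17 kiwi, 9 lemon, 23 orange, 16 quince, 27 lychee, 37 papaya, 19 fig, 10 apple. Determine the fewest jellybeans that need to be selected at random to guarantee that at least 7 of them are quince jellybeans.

In the worst case for collecting quince jellybeans, every non-quince jellybean comes out first.
There are 17 + 34 + 17 + 9 + 23 + 27 + 37 + 19 + 10 = 193 non-quince jellybeans altogether.
After those, each further jellybean must be quince, so 193 + 7 = 200 draws guarantee 7 quince jellybeans.

200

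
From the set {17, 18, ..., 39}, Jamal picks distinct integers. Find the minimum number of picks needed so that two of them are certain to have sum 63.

A set avoiding the sum 63 can contain at most one of each pair {x, 63−x}, plus the 7 elements whose complement lies outside the range.
The integers 17, …, 31 (15 of them) are such a set: any two sum to at least 17+18 = 35 and at most 30+31 = 61 < 63.
Pigeonhole: any 16th integer completes one of the 8 pairs, so 16 choices force a sum of 63.

16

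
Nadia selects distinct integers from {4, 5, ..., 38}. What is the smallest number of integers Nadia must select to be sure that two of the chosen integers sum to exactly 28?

26

A set avoiding the sum 28 can contain at most one of each pair {x, 28−x}, plus the 15 elements whose complement lies outside the range or equal to its own complement.
The integers 14, …, 38 (25 of them) are such a set: any two sum to at least 14+15 = 29 > 28.
Any 26th integer completes one of the 10 pairs, so 26 choices force a sum of 28.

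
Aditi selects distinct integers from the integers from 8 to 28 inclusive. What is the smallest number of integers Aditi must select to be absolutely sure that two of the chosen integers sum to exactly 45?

16

A set avoiding the sum 45 can contain at most one of each pair {x, 45−x}, plus the 9 elements whose complement lies outside the range.
The integers 8, …, 22 (15 of them) are such a set: any two sum to at least 8+9 = 17 and at most 21+22 = 43 < 45.
Any 16th integer completes one of the 6 pairs, so 16 choices force a sum of 45.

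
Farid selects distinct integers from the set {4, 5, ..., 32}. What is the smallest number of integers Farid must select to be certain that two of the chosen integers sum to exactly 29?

19

A set avoiding the sum 29 can contain at most one of each pair {x, 29−x}, plus the 7 elements whose complement lies outside the range.
The integers 15, …, 32 (18 of them) are such a set: any two sum to at least 15+16 = 31 > 29.
Pigeonhole: any 19th integer completes one of the 11 pairs, so 19 choices force a sum of 29.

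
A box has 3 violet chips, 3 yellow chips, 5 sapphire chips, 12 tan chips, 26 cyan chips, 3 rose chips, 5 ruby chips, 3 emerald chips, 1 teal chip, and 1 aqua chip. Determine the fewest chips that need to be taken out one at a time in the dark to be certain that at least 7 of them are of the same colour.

The 10 colours are the holes; the chips drawn are the pigeons.
To avoid 7 of any one colour, the worst case takes at most 6 of each colour, or every chip of a colour that has fewer than 6.
That gives 3 + 3 + 5 + 6 + 6 + 3 + 5 + 3 + 1 + 1 = 36 chips with no colour reaching 7.
The next chip forces some colour to 7, so 36 + 1 = 37.

37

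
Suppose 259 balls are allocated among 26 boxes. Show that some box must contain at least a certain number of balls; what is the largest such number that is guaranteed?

10

Pigeonhole: the 26 boxes are the holes and the 259 balls are the pigeons.
If every box held at most 9 balls, the total would be at most 26 × 9 = 234, which is less than 259.
So some box holds at least ⌈259/26⌉ = 10 balls.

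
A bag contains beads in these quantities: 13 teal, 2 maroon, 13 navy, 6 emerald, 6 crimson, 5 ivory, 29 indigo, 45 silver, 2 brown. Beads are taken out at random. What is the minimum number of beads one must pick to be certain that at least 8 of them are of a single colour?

50

An adversary could hand out at most 7 beads per colour (5 colours run out sooner): 7 + 2 + 7 + 6 + 6 + 5 + 7 + 7 + 2 = 49 beads and still no colour has 8.
By the pigeonhole principle, one more bead lands in a colour already at 7, so 50 draws are enough and 49 are not.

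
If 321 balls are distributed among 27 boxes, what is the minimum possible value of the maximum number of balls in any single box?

12

The 27 boxes are the holes and the 321 balls are the pigeons.
If every box held at most 11 balls, the total would be at most 27 × 11 = 297, which is less than 321.
So some box holds at least ⌈321/27⌉ = 12 balls.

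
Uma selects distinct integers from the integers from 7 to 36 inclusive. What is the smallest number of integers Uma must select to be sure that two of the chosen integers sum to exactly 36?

Two chosen integers sum to 36 exactly when both halves of some pair {x, 36−x} with 7 ≤ x ≤ 36−x ≤ 29 are chosen — 11 such pairs.
The remaining 8 elements (those with no distinct partner in range) can never complete a 36-sum, so the worst case takes all of them and one from each pair: 8 + 11 = 19.
The 20th integer has to be the second member of some pair, so 19 + 1 = 20.

20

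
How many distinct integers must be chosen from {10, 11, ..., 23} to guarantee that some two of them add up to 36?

10

Two chosen integers sum to 36 exactly when both halves of some pair {x, 36−x} with 13 ≤ x ≤ 36−x ≤ 23 are chosen — 5 such pairs.
The remaining 4 elements (those with no distinct partner in range) can never complete a 36-sum, so the worst case takes all of them and one from each pair: 4 + 5 = 9.
The 10th integer has to be the second member of some pair, so 9 + 1 = 10.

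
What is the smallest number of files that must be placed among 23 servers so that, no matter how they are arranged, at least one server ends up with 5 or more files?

With 92 files one could put exactly 4 in each of the 23 servers, and no server would reach 5.
By the pigeonhole principle, one more file must land in a server that already has 4, giving it 5.
So 23 × 4 + 1 = 93 files are required.

93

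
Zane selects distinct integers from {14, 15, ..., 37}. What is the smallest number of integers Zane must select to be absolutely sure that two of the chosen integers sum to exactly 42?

Group the elements by complementary pair {x, 42−x}: {14,28}, {15,27}, {16,26}, …, giving 7 two-element pairs; the single value 21 (it cannot pair with itself since the integers are distinct); and 9 integers whose partner 42−x falls outside [14,37].
Treating each of those 17 groups as a pigeonhole, one can pick one integer per group — 17 integers — with no two summing to 42.
The 18th integer lands in an occupied pair, forcing a sum of 42.

18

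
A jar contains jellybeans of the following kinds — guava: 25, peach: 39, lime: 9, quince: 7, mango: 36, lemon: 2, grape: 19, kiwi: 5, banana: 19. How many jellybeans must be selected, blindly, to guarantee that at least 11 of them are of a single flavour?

74

The 9 flavours are the holes; the jellybeans drawn are the pigeons.
To avoid 11 of any one flavour, the worst case takes at most 10 of each flavour, or every jellybean of a flavour that has fewer than 10.
That gives 10 + 10 + 9 + 7 + 10 + 2 + 10 + 5 + 10 = 73 jellybeans with no flavour reaching 11.
The next jellybean forces some flavour to 11, so 73 + 1 = 74.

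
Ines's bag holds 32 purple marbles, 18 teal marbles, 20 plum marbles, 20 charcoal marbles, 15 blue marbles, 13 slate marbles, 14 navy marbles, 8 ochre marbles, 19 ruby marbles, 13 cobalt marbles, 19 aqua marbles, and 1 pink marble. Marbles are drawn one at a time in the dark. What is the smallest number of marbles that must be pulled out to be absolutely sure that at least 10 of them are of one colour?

An adversary could hand out at most 9 marbles per colour (ochre, pink run out sooner): 9 + 9 + 9 + 9 + 9 + 9 + 9 + 8 + 9 + 9 + 9 + 1 = 99 marbles and still no colour has 10.
One more marble lands in a colour already at 9, so 100 draws are enough and 99 are not.

100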